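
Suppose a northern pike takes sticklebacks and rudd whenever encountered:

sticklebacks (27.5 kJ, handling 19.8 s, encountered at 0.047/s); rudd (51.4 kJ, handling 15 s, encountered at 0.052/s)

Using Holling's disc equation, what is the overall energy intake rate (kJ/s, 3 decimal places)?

R = (0.047×27.5 + 0.052×51.4) / (1 + 0.047×19.8 + 0.052×15) = 3.965/2.711 = 1.463 kJ/s.

1.463 kJ/s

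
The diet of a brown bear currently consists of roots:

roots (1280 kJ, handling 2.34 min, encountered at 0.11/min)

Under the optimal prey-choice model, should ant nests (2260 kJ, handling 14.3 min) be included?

Intake rate on the current diet: R = (0.11×1280) / (1 + 0.11×2.34) = 140.8/1.257 = 112 kJ/min.
Profitability of ant nests: 2260/14.3 = 158 kJ/min.
158 > 112, so adding ant nests raises the average — include it.

Yes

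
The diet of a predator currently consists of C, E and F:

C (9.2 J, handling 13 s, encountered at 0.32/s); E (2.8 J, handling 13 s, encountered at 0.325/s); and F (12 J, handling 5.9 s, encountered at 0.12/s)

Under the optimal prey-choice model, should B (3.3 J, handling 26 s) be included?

Current rate: (0.32×9.2 + 0.325×2.8 + 0.12×12)/(1 + 0.32×13 + 0.325×13 + 0.12×5.9) = 0.5245 J/s.
B: E/h = 3.3/26 = 0.1269 J/s.
Since 0.1269 < R, time spent handling B is better spent searching.

No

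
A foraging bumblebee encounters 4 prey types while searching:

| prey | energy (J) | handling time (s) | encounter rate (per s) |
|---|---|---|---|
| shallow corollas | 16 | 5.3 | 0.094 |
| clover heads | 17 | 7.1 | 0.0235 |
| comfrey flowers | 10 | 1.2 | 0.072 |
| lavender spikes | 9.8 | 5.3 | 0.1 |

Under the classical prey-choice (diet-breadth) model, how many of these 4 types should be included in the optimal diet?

Profitabilities (E/h, J/s): comfrey flowers 8.33, shallow corollas 3.02, clover heads 2.39, lavender spikes 1.85. Add prey in this order while the next type's profitability exceeds the intake rate on those already taken.
Rate on top 1: 0.6627. shallow corollas: 3.02 > 0.6627 → include.
Rate on top 2: 1.404. clover heads: 2.39 > 1.404 → include.
Rate on top 3: 1.498. lavender spikes: 1.85 > 1.498 → include.
Optimal diet: comfrey flowers, shallow corollas, clover heads, lavender spikes — 4 of 4 types.

4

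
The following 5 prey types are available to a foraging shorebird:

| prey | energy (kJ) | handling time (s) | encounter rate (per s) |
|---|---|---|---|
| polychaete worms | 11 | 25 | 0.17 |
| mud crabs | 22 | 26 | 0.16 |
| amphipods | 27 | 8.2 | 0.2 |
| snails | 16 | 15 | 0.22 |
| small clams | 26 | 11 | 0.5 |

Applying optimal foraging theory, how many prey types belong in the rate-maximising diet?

2

E/h in descending order: amphipods 3.29, small clams 2.36, snails 1.07, mud crabs 0.846, polychaete worms 0.44 kJ/s. The optimal diet is the largest prefix of this list for which every included type satisfies E_i/h_i > R on the types above it.
Rate on top 1: 2.045. small clams: 2.36 > 2.045 → include.
Rate on top 2: 2.26. snails: 1.07 < 2.26 → exclude; stop.
Optimal diet: amphipods, small clams — 2 of 5 types.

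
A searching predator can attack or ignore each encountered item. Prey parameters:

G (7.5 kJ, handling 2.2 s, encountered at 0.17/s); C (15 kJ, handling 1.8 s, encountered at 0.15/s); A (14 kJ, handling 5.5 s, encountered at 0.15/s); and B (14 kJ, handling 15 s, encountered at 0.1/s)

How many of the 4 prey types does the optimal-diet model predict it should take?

E/h in descending order: C 8.33, G 3.41, A 2.55, B 0.933 kJ/s. The optimal diet is the largest prefix of this list for which every included type satisfies E_i/h_i > R on the types above it.
Rate on top 1: 1.772. G: 3.41 > 1.772 → include.
Rate on top 2: 2.144. A: 2.55 > 2.144 → include.
Rate on top 3: 2.278. B: 0.933 < 2.278 → exclude; stop.
Optimal diet: C, G, A — 3 of 4 types.

3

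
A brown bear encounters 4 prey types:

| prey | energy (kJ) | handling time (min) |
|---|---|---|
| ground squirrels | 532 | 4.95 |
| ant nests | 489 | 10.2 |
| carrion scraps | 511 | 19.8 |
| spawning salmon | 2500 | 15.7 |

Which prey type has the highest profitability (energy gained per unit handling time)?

Profitability E/h (kJ/min): ground squirrels = 532/4.95 = 107, ant nests = 489/10.2 = 47.9, carrion scraps = 511/19.8 = 25.8, spawning salmon = 2500/15.7 = 159.
Ranked: spawning salmon > ground squirrels > ant nests > carrion scraps.

spawning salmon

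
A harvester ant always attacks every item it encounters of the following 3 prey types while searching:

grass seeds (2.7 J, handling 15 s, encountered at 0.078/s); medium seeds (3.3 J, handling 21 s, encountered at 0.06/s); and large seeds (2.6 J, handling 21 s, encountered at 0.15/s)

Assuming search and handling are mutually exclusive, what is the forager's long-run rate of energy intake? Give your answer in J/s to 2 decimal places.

0.12 J/s

Energy encountered per unit search time: 0.078×2.7 + 0.06×3.3 + 0.15×2.6 = 0.7986 J/s.
Handling time per unit search time: 0.078×15 + 0.06×21 + 0.15×21 = 5.58.
Rate = 0.7986/(1 + 5.58) = 0.1214 J/s.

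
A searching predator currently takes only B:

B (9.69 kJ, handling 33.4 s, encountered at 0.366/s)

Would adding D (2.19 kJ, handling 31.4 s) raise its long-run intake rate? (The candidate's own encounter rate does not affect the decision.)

No

Current rate: (0.366×9.69)/(1 + 0.366×33.4) = 0.2682 kJ/s.
D: E/h = 2.19/31.4 = 0.06975 kJ/s.
Since 0.06975 < R, time spent handling D is better spent searching.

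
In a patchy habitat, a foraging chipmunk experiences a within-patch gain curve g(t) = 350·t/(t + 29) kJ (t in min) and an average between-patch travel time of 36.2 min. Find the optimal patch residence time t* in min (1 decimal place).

By the marginal value theorem, leave when the instantaneous gain rate g'(t) equals the habitat-wide average g(t)/(T + t).
g'(t) = 350·29/(t + 29)². Setting 350·29/(t+29)² = 350t/[(t+29)(36.2+t)] gives 29(36.2+t) = t(t+29), so t² = 29×36.2 = 1050.
t* = √1050 = 32.4 min.

32.4 min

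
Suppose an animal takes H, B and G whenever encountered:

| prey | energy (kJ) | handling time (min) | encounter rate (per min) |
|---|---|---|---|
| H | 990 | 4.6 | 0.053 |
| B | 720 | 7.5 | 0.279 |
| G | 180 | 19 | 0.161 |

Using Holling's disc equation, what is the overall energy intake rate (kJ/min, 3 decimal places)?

44.146 kJ/min

R = Σλ_iE_i / (1 + Σλ_ih_i)
Numerator: 0.053×990 + 0.279×720 + 0.161×180 = 282.3
Denominator: 1 + 0.053×4.6 + 0.279×7.5 + 0.161×19 = 6.395
R = 282.3/6.395 = 44.15 kJ/min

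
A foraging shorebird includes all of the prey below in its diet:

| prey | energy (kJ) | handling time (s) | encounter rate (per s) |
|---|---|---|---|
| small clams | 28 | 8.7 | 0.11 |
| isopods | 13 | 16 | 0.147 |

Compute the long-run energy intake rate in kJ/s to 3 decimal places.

R = (0.11×28 + 0.147×13) / (1 + 0.11×8.7 + 0.147×16) = 4.991/4.309 = 1.158 kJ/s.

1.158 kJ/s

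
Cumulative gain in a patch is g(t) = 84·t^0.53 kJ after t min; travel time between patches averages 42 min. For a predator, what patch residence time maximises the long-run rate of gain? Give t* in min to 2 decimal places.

Maximise g(t)/(T+t): set derivative to zero → g'(t)(T+t) = g(t).
g'(t) = 0.53·84·t^-0.47. Setting 0.53·84·t^-0.47 = 84·t^0.53/(42+t) gives 0.53(42+t) = t, so 0.47·t = 0.53×42.
t* = 0.53×42/0.47 = 47.36 min.

47.36 min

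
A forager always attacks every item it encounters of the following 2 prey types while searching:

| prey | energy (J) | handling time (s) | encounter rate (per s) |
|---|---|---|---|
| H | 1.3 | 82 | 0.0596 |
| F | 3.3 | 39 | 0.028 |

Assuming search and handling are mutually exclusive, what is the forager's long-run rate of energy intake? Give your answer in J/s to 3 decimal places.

Energy encountered per unit search time: 0.0596×1.3 + 0.028×3.3 = 0.1699 J/s.
Handling time per unit search time: 0.0596×82 + 0.028×39 = 5.979.
Rate = 0.1699/(1 + 5.979) = 0.02434 J/s.

0.024 J/s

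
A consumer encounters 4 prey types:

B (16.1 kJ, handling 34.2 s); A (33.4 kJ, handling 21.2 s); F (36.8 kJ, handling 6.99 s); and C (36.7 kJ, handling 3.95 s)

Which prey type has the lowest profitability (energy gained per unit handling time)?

B

In descending order of E/h:
C: 36.7/3.95 = 9.29 kJ/s
F: 36.8/6.99 = 5.26 kJ/s
A: 33.4/21.2 = 1.58 kJ/s
B: 16.1/34.2 = 0.471 kJ/s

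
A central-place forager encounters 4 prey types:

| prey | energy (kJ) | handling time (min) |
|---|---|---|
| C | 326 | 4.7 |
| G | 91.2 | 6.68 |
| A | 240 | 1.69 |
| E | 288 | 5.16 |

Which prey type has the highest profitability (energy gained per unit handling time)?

In descending order of E/h:
A: 240/1.69 = 142 kJ/min
C: 326/4.7 = 69.4 kJ/min
E: 288/5.16 = 55.8 kJ/min
G: 91.2/6.68 = 13.7 kJ/min

A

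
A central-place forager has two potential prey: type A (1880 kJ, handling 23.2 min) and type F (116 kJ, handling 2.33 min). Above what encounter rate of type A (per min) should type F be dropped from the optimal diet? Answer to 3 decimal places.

Drop type F once their profitability E₂/h₂ falls below the rate achievable on type A alone: E₂/h₂ = λE₁/(1 + λh₁).
Solve for λ: λE₁h₂ = E₂(1 + λh₁) → λ(E₁h₂ − E₂h₁) = E₂ → λ = E₂/(E₁h₂ − E₂h₁).
λ = 116/(1880×2.33 − 116×23.2) = 116/1689 = 0.06867 per min.

0.069 per min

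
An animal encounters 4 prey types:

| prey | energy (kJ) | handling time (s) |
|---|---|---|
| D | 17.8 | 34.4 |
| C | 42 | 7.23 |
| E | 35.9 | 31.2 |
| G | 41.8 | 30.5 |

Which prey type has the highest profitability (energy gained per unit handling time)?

In descending order of E/h:
C: 42/7.23 = 5.81 kJ/s
G: 41.8/30.5 = 1.37 kJ/s
E: 35.9/31.2 = 1.15 kJ/s
D: 17.8/34.4 = 0.517 kJ/s

C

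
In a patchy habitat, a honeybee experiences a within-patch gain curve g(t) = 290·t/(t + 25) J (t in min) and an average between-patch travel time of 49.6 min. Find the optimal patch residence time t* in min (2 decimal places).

35.21 min

Maximise g(t)/(T+t): set derivative to zero → g'(t)(T+t) = g(t).
g'(t) = 290·25/(t + 25)². Setting 290·25/(t+25)² = 290t/[(t+25)(49.6+t)] gives 25(49.6+t) = t(t+25), so t² = 25×49.6 = 1240.
t* = √1240 = 35.21 min.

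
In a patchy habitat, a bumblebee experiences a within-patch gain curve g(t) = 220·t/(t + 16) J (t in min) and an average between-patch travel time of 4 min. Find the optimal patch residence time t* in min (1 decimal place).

Optimal t* satisfies g'(t*) = g(t*)/(T + t*).
g'(t) = 220·16/(t + 16)². Setting 220·16/(t+16)² = 220t/[(t+16)(4+t)] gives 16(4+t) = t(t+16), so t² = 16×4 = 64.
t* = √64 = 8 min.

8.0 min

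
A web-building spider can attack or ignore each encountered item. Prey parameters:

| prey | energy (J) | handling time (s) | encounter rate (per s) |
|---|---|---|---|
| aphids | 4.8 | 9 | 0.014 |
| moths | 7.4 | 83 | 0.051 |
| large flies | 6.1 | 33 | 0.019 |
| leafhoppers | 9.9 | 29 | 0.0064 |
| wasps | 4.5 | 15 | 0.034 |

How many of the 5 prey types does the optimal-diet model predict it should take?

4

Profitabilities (E/h, J/s): aphids 0.533, leafhoppers 0.341, wasps 0.3, large flies 0.185, moths 0.0892. Add prey in this order while the next type's profitability exceeds the intake rate on those already taken.
Rate on top 1: 0.05968. leafhoppers: 0.341 > 0.05968 → include.
Rate on top 2: 0.09954. wasps: 0.3 > 0.09954 → include.
Rate on top 3: 0.1557. large flies: 0.185 > 0.1557 → include.
Rate on top 4: 0.1631. moths: 0.0892 < 0.1631 → exclude; stop.
Optimal diet: aphids, leafhoppers, wasps, large flies — 4 of 5 types.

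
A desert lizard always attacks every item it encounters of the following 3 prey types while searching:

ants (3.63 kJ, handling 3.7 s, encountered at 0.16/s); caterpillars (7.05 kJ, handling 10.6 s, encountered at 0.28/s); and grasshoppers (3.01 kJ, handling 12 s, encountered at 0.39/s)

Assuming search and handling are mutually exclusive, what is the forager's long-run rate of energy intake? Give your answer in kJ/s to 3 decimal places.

0.404 kJ/s

R = Σλ_iE_i / (1 + Σλ_ih_i)
Numerator: 0.16×3.63 + 0.28×7.05 + 0.39×3.01 = 3.729
Denominator: 1 + 0.16×3.7 + 0.28×10.6 + 0.39×12 = 9.24
R = 3.729/9.24 = 0.4035 kJ/s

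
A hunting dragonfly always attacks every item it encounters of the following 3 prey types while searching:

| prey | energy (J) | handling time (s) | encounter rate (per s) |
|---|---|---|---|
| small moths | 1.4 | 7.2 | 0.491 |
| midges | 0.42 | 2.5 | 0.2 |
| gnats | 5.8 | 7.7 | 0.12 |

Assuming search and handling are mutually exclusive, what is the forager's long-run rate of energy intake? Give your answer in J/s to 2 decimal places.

0.25 J/s

R = (0.491×1.4 + 0.2×0.42 + 0.12×5.8) / (1 + 0.491×7.2 + 0.2×2.5 + 0.12×7.7) = 1.467/5.959 = 0.2462 J/s.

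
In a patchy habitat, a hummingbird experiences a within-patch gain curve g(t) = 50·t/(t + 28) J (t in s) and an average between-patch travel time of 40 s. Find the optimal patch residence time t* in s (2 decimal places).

33.47 s

By the marginal value theorem, leave when the instantaneous gain rate g'(t) equals the habitat-wide average g(t)/(T + t).
g'(t) = 50·28/(t + 28)². Setting 50·28/(t+28)² = 50t/[(t+28)(40+t)] gives 28(40+t) = t(t+28), so t² = 28×40 = 1120.
t* = √1120 = 33.47 s.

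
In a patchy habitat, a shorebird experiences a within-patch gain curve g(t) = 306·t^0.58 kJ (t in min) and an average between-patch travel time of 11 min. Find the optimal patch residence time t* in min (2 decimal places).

Maximise g(t)/(T+t): set derivative to zero → g'(t)(T+t) = g(t).
g'(t) = 0.58·306·t^-0.42. Setting 0.58·306·t^-0.42 = 306·t^0.58/(11+t) gives 0.58(11+t) = t, so 0.42·t = 0.58×11.
t* = 0.58×11/0.42 = 15.19 min.

15.19 min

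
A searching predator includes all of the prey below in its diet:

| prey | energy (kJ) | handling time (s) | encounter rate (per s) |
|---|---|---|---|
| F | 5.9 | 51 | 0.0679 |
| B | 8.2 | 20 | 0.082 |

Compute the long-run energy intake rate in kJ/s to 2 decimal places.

0.18 kJ/s

Energy encountered per unit search time: 0.0679×5.9 + 0.082×8.2 = 1.073 kJ/s.
Handling time per unit search time: 0.0679×51 + 0.082×20 = 5.103.
Rate = 1.073/(1 + 5.103) = 0.1758 kJ/s.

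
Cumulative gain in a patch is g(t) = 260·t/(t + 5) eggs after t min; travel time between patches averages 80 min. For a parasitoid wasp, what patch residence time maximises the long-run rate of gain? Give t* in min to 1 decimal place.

20.0 min

By the marginal value theorem, leave when the instantaneous gain rate g'(t) equals the habitat-wide average g(t)/(T + t).
g'(t) = 260·5/(t + 5)². Setting 260·5/(t+5)² = 260t/[(t+5)(80+t)] gives 5(80+t) = t(t+5), so t² = 5×80 = 400.
t* = √400 = 20 min.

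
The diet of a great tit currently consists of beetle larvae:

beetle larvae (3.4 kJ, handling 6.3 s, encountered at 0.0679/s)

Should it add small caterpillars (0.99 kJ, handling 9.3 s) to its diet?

No

On beetle larvae alone, R = ΣλE/(1+Σλh) = 0.2309/1.428 = 0.1617 kJ/s.
Profitability of small caterpillars: 0.99/9.3 = 0.1065 kJ/s.
0.1065 < 0.1617, so adding small caterpillars would lower the average — exclude it.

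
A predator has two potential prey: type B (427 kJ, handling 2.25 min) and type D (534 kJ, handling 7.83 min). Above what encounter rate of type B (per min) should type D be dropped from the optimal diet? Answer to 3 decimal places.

0.249 per min

At the threshold, the rate on type B alone equals the profitability of type D: λ·427/(1 + λ·2.25) = 534/7.83 = 68.2.
Rearranging, λ(427 − 68.2×2.25) = 68.2, so λ = 68.2/273.6 = 0.2493 per min.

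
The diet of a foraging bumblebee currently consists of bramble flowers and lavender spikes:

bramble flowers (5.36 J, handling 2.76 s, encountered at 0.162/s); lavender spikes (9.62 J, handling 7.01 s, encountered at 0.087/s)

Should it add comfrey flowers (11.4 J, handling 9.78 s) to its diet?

Yes

On bramble flowers and lavender spikes alone, R = ΣλE/(1+Σλh) = 1.705/2.057 = 0.829 J/s.
comfrey flowers: E/h = 11.4/9.78 = 1.166 J/s.
Since 1.166 > R, including comfrey flowers increases the long-run rate.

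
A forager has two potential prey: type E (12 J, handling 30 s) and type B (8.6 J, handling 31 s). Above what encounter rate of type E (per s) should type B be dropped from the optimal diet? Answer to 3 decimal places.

0.075 per s

At the threshold, the rate on type E alone equals the profitability of type B: λ·12/(1 + λ·30) = 8.6/31 = 0.2774.
Rearranging, λ(12 − 0.2774×30) = 0.2774, so λ = 0.2774/3.677 = 0.07544 per s.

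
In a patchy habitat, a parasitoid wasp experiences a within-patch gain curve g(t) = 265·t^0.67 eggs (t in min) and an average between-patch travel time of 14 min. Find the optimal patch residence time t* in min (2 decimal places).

28.42 min

Optimal t* satisfies g'(t*) = g(t*)/(T + t*).
g'(t) = 0.67·265·t^-0.33. Setting 0.67·265·t^-0.33 = 265·t^0.67/(14+t) gives 0.67(14+t) = t, so 0.33·t = 0.67×14.
t* = 0.67×14/0.33 = 28.42 min.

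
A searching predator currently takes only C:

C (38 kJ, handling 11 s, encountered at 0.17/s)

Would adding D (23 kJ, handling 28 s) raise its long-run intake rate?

No

Intake rate on the current diet: R = (0.17×38) / (1 + 0.17×11) = 6.46/2.87 = 2.251 kJ/s.
Profitability of D: 23/28 = 0.8214 kJ/s.
Since 0.8214 < R, time spent handling D is better spent searching.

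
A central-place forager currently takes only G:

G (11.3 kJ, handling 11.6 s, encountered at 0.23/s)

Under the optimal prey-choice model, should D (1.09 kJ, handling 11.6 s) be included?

Intake rate on the current diet: R = (0.23×11.3) / (1 + 0.23×11.6) = 2.599/3.668 = 0.7086 kJ/s.
D: E/h = 1.09/11.6 = 0.09397 kJ/s.
0.09397 < 0.7086, so adding D would lower the average — exclude it.

No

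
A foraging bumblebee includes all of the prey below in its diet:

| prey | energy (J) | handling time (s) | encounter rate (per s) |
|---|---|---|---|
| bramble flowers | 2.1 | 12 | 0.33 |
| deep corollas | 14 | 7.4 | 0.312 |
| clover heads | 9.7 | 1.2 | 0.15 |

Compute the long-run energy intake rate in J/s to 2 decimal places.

R = (0.33×2.1 + 0.312×14 + 0.15×9.7) / (1 + 0.33×12 + 0.312×7.4 + 0.15×1.2) = 6.516/7.449 = 0.8748 J/s.

0.87 J/s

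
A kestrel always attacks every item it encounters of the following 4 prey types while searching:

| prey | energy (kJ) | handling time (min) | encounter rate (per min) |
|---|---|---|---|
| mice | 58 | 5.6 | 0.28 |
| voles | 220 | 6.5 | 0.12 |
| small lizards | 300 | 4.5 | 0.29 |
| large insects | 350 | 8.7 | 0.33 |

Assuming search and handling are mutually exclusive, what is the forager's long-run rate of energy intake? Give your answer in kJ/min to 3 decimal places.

Energy encountered per unit search time: 0.28×58 + 0.12×220 + 0.29×300 + 0.33×350 = 245.1 kJ/min.
Handling time per unit search time: 0.28×5.6 + 0.12×6.5 + 0.29×4.5 + 0.33×8.7 = 6.524.
Rate = 245.1/(1 + 6.524) = 32.58 kJ/min.

32.581 kJ/min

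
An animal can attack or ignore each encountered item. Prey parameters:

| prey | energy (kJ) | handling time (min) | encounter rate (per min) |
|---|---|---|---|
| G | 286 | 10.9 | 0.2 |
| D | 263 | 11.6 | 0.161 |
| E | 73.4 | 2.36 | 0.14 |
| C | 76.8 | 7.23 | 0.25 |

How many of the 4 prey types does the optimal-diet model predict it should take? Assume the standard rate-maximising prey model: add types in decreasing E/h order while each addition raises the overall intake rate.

Profitabilities (E/h, kJ/min): E 31.1, G 26.2, D 22.7, C 10.6. Add prey in this order while the next type's profitability exceeds the intake rate on those already taken.
Rate on top 1: 7.724. G: 26.2 > 7.724 → include.
Rate on top 2: 19.22. D: 22.7 > 19.22 → include.
Rate on top 3: 20.42. C: 10.6 < 20.42 → exclude; stop.
Optimal diet: E, G, D — 3 of 4 types.

3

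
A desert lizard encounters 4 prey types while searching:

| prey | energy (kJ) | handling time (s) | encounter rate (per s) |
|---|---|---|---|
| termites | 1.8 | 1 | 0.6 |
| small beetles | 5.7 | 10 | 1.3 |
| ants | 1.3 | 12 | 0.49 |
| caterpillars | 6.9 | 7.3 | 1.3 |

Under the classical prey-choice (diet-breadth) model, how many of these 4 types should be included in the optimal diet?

E/h in descending order: termites 1.8, caterpillars 0.945, small beetles 0.57, ants 0.108 kJ/s. The optimal diet is the largest prefix of this list for which every included type satisfies E_i/h_i > R on the types above it.
Rate on top 1: 0.675. caterpillars: 0.945 > 0.675 → include.
Rate on top 2: 0.9062. small beetles: 0.57 < 0.9062 → exclude; stop.
Optimal diet: termites, caterpillars — 2 of 4 types.

2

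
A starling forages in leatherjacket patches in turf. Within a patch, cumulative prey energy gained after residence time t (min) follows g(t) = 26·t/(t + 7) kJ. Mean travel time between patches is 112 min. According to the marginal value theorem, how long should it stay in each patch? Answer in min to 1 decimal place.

28.0 min

Maximise g(t)/(T+t): set derivative to zero → g'(t)(T+t) = g(t).
g'(t) = 26·7/(t + 7)². Setting 26·7/(t+7)² = 26t/[(t+7)(112+t)] gives 7(112+t) = t(t+7), so t² = 7×112 = 784.
t* = √784 = 28 min.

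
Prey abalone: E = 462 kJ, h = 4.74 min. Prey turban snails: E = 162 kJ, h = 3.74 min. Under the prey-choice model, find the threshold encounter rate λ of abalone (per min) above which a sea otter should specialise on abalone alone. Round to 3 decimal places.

0.169 per min

At the threshold, the rate on abalone alone equals the profitability of turban snails: λ·462/(1 + λ·4.74) = 162/3.74 = 43.32.
Rearranging, λ(462 − 43.32×4.74) = 43.32, so λ = 43.32/256.7 = 0.1687 per min.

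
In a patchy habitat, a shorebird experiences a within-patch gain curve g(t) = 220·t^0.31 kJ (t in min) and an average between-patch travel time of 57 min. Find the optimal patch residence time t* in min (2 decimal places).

25.61 min

By the marginal value theorem, leave when the instantaneous gain rate g'(t) equals the habitat-wide average g(t)/(T + t).
g'(t) = 0.31·220·t^-0.69. Setting 0.31·220·t^-0.69 = 220·t^0.31/(57+t) gives 0.31(57+t) = t, so 0.69·t = 0.31×57.
t* = 0.31×57/0.69 = 25.61 min.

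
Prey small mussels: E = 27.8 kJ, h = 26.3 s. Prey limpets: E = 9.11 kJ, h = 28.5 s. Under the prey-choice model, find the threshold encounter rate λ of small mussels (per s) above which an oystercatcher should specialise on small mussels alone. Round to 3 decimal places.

The zero-one rule: include limpets iff E₂/h₂ > λE₁/(1+λh₁). Equality gives the switch point.
λE₁h₂ = E₂ + λE₂h₁ ⇒ λ = E₂/(E₁h₂ − E₂h₁) = 9.11/(792.3 − 239.6) = 0.01648 per s.

0.016 per s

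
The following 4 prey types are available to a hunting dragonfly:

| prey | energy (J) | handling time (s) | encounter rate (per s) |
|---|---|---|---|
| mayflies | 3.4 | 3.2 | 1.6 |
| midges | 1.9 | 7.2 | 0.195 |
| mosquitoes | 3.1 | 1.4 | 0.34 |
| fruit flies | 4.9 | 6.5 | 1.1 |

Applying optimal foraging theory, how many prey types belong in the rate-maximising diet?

E/h in descending order: mosquitoes 2.21, mayflies 1.06, fruit flies 0.754, midges 0.264 J/s. The optimal diet is the largest prefix of this list for which every included type satisfies E_i/h_i > R on the types above it.
Rate on top 1: 0.7141. mayflies: 1.06 > 0.7141 → include.
Rate on top 2: 0.9845. fruit flies: 0.754 < 0.9845 → exclude; stop.
Optimal diet: mosquitoes, mayflies — 2 of 4 types.

2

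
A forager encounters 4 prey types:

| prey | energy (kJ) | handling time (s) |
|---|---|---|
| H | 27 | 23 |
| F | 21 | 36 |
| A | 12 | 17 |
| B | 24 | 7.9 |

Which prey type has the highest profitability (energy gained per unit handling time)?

In descending order of E/h:
B: 24/7.9 = 3.04 kJ/s
H: 27/23 = 1.17 kJ/s
A: 12/17 = 0.706 kJ/s
F: 21/36 = 0.583 kJ/s

B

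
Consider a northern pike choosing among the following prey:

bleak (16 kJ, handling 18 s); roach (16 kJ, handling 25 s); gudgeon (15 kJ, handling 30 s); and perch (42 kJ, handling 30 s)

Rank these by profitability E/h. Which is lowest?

gudgeon

In descending order of E/h:
perch: 42/30 = 1.4 kJ/s
bleak: 16/18 = 0.889 kJ/s
roach: 16/25 = 0.64 kJ/s
gudgeon: 15/30 = 0.5 kJ/s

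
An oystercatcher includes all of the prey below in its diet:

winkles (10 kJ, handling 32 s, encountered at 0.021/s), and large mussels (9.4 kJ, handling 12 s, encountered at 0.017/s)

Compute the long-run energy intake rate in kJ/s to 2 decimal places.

R = (0.021×10 + 0.017×9.4) / (1 + 0.021×32 + 0.017×12) = 0.3698/1.876 = 0.1971 kJ/s.

0.20 kJ/s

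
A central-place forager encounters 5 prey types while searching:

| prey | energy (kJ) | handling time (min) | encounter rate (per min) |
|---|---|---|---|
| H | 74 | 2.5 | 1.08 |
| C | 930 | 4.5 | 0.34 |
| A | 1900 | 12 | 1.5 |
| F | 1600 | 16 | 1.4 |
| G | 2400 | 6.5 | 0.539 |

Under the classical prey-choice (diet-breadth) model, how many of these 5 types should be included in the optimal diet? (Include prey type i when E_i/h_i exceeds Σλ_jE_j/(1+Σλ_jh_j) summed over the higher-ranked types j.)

1

Profitabilities (E/h, kJ/min): G 369, C 207, A 158, F 100, H 29.6. Add prey in this order while the next type's profitability exceeds the intake rate on those already taken.
Rate on top 1: 287.2. C: 207 < 287.2 → exclude; stop.
Optimal diet: G — 1 of 5 types.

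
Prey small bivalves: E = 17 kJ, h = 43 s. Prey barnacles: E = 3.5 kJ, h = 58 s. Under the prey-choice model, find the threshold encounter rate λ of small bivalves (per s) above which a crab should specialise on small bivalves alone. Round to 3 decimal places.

0.004 per s

Drop barnacles once their profitability E₂/h₂ falls below the rate achievable on small bivalves alone: E₂/h₂ = λE₁/(1 + λh₁).
Solve for λ: λE₁h₂ = E₂(1 + λh₁) → λ(E₁h₂ − E₂h₁) = E₂ → λ = E₂/(E₁h₂ − E₂h₁).
λ = 3.5/(17×58 − 3.5×43) = 3.5/835.5 = 0.004189 per s.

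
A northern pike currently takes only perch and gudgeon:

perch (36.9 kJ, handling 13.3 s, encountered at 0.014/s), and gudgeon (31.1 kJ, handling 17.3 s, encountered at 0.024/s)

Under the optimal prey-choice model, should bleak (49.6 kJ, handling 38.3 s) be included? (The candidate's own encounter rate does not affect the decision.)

On perch and gudgeon alone, R = ΣλE/(1+Σλh) = 1.263/1.601 = 0.7887 kJ/s.
Profitability of bleak: 49.6/38.3 = 1.295 kJ/s.
1.295 > 0.7887, so adding bleak raises the average — include it.

Yes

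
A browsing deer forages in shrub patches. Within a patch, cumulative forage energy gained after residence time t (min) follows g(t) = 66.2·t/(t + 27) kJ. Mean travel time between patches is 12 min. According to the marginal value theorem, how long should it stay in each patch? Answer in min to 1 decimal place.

Optimal t* satisfies g'(t*) = g(t*)/(T + t*).
g'(t) = 66.2·27/(t + 27)². Setting 66.2·27/(t+27)² = 66.2t/[(t+27)(12+t)] gives 27(12+t) = t(t+27), so t² = 27×12 = 324.
t* = √324 = 18 min.

18.0 min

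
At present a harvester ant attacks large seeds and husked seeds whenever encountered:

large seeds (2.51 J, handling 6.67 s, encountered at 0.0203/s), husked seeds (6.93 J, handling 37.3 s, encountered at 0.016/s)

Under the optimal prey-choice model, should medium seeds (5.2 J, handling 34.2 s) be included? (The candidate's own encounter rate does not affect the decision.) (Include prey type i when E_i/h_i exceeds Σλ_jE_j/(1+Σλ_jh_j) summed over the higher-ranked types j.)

Yes

On large seeds and husked seeds alone, R = ΣλE/(1+Σλh) = 0.1618/1.732 = 0.09343 J/s.
medium seeds: E/h = 5.2/34.2 = 0.152 J/s.
Since 0.152 > R, including medium seeds increases the long-run rate.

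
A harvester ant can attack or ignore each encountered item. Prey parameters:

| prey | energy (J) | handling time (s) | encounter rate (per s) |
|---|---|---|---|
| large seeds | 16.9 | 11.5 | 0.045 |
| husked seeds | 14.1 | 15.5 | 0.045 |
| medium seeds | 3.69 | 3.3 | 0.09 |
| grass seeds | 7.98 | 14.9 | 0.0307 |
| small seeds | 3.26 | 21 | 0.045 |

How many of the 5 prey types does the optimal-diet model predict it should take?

3

E/h in descending order: large seeds 1.47, medium seeds 1.12, husked seeds 0.91, grass seeds 0.536, small seeds 0.155 J/s. The optimal diet is the largest prefix of this list for which every included type satisfies E_i/h_i > R on the types above it.
Rate on top 1: 0.5012. medium seeds: 1.12 > 0.5012 → include.
Rate on top 2: 0.6021. husked seeds: 0.91 > 0.6021 → include.
Rate on top 3: 0.6875. grass seeds: 0.536 < 0.6875 → exclude; stop.
Optimal diet: large seeds, medium seeds, husked seeds — 3 of 5 types.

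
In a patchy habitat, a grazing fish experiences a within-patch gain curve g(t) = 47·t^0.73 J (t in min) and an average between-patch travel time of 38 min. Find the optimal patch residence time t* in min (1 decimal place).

102.7 min

Optimal t* satisfies g'(t*) = g(t*)/(T + t*).
g'(t) = 0.73·47·t^-0.27. Setting 0.73·47·t^-0.27 = 47·t^0.73/(38+t) gives 0.73(38+t) = t, so 0.27·t = 0.73×38.
t* = 0.73×38/0.27 = 102.7 min.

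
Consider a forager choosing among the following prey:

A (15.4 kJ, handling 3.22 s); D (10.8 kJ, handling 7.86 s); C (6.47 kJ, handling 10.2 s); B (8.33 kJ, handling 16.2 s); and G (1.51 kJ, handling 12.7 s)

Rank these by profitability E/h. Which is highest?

Profitability E/h (kJ/s): A = 15.4/3.22 = 4.78, D = 10.8/7.86 = 1.37, C = 6.47/10.2 = 0.634, B = 8.33/16.2 = 0.514, G = 1.51/12.7 = 0.119.
Ranked: A > D > C > B > G.

A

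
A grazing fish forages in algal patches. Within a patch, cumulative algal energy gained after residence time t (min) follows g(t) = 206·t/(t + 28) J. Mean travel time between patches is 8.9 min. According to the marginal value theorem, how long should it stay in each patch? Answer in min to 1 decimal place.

Optimal t* satisfies g'(t*) = g(t*)/(T + t*).
g'(t) = 206·28/(t + 28)². Setting 206·28/(t+28)² = 206t/[(t+28)(8.9+t)] gives 28(8.9+t) = t(t+28), so t² = 28×8.9 = 249.2.
t* = √249.2 = 15.79 min.

15.8 min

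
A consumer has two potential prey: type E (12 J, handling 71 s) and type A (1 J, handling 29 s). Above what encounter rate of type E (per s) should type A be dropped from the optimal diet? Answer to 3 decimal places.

0.004 per s

The zero-one rule: include type A iff E₂/h₂ > λE₁/(1+λh₁). Equality gives the switch point.
λE₁h₂ = E₂ + λE₂h₁ ⇒ λ = E₂/(E₁h₂ − E₂h₁) = 1/(348 − 71) = 0.00361 per s.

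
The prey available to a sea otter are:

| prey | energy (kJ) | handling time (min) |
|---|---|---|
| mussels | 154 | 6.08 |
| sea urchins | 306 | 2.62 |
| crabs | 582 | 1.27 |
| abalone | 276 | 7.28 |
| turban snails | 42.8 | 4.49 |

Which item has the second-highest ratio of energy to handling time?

sea urchins

Profitability E/h (kJ/min): mussels = 154/6.08 = 25.3, sea urchins = 306/2.62 = 117, crabs = 582/1.27 = 458, abalone = 276/7.28 = 37.9, turban snails = 42.8/4.49 = 9.53.
Ranked: crabs > sea urchins > abalone > mussels > turban snails.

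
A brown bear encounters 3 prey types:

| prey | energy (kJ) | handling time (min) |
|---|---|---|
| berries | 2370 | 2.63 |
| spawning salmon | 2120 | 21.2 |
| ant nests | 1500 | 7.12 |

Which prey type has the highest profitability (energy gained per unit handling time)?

In descending order of E/h:
berries: 2370/2.63 = 901 kJ/min
ant nests: 1500/7.12 = 211 kJ/min
spawning salmon: 2120/21.2 = 100 kJ/min

berries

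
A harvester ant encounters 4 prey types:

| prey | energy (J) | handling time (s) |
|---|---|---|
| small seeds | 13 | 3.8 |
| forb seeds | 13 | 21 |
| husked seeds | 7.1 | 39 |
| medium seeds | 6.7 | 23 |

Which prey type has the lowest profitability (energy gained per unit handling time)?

In descending order of E/h:
small seeds: 13/3.8 = 3.42 J/s
forb seeds: 13/21 = 0.619 J/s
medium seeds: 6.7/23 = 0.291 J/s
husked seeds: 7.1/39 = 0.182 J/s

husked seeds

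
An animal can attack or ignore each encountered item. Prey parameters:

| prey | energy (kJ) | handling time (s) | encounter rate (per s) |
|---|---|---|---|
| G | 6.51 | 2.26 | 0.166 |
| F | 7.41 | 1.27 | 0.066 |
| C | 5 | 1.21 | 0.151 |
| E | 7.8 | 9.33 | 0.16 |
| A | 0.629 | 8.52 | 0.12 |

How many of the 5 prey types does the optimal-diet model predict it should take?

Profitabilities (E/h, kJ/s): F 5.83, C 4.13, G 2.88, E 0.836, A 0.0738. Add prey in this order while the next type's profitability exceeds the intake rate on those already taken.
Rate on top 1: 0.4512. C: 4.13 > 0.4512 → include.
Rate on top 2: 0.9823. G: 2.88 > 0.9823 → include.
Rate on top 3: 1.416. E: 0.836 < 1.416 → exclude; stop.
Optimal diet: F, C, G — 3 of 5 types.

3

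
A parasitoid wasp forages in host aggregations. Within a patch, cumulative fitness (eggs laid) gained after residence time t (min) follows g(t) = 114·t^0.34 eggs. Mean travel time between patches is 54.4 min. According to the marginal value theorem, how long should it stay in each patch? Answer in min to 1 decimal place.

28.0 min

By the marginal value theorem, leave when the instantaneous gain rate g'(t) equals the habitat-wide average g(t)/(T + t).
g'(t) = 0.34·114·t^-0.66. Setting 0.34·114·t^-0.66 = 114·t^0.34/(54.4+t) gives 0.34(54.4+t) = t, so 0.66·t = 0.34×54.4.
t* = 0.34×54.4/0.66 = 28.02 min.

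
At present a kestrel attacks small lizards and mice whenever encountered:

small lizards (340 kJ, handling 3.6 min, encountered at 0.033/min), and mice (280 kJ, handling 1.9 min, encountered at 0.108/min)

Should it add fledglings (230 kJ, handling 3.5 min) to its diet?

Yes

On small lizards and mice alone, R = ΣλE/(1+Σλh) = 41.46/1.324 = 31.31 kJ/min.
Profitability of fledglings: 230/3.5 = 65.71 kJ/min.
65.71 > 31.31, so adding fledglings raises the average — include it.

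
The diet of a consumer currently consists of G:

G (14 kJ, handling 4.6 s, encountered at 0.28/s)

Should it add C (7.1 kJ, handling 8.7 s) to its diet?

No

Intake rate on the current diet: R = (0.28×14) / (1 + 0.28×4.6) = 3.92/2.288 = 1.713 kJ/s.
C: E/h = 7.1/8.7 = 0.8161 kJ/s.
Since 0.8161 < R, time spent handling C is better spent searching.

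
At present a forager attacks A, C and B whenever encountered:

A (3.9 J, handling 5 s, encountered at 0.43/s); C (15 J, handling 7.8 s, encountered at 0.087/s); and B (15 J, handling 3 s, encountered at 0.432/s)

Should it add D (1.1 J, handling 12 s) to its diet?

No

Current rate: (0.43×3.9 + 0.087×15 + 0.432×15)/(1 + 0.43×5 + 0.087×7.8 + 0.432×3) = 1.846 J/s.
D: E/h = 1.1/12 = 0.09167 J/s.
0.09167 < 1.846, so adding D would lower the average — exclude it.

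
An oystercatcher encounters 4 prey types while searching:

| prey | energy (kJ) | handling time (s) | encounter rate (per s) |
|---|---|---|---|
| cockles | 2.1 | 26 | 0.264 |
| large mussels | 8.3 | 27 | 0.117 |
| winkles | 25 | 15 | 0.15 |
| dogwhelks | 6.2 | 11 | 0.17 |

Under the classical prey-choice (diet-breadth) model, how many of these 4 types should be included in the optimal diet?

1

Profitabilities (E/h, kJ/s): winkles 1.67, dogwhelks 0.564, large mussels 0.307, cockles 0.0808. Add prey in this order while the next type's profitability exceeds the intake rate on those already taken.
Rate on top 1: 1.154. dogwhelks: 0.564 < 1.154 → exclude; stop.
Optimal diet: winkles — 1 of 4 types.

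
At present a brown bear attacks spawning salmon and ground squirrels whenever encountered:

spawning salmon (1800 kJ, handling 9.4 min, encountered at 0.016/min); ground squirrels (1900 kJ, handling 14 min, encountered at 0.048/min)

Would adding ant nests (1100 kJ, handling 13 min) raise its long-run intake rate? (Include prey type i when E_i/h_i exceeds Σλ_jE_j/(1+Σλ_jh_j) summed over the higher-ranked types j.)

Yes

Current rate: (0.016×1800 + 0.048×1900)/(1 + 0.016×9.4 + 0.048×14) = 65.85 kJ/min.
ant nests: E/h = 1100/13 = 84.62 kJ/min.
84.62 > 65.85, so adding ant nests raises the average — include it.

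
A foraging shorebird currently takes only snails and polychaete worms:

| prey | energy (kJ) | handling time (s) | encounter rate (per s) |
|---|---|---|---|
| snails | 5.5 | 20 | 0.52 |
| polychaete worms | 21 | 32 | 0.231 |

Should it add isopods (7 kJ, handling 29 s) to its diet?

No

On snails and polychaete worms alone, R = ΣλE/(1+Σλh) = 7.711/18.79 = 0.4103 kJ/s.
Profitability of isopods: 7/29 = 0.2414 kJ/s.
0.2414 < 0.4103, so adding isopods would lower the average — exclude it.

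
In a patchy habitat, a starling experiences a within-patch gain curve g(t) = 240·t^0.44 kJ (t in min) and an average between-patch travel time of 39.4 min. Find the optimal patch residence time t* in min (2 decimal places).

30.96 min

Optimal t* satisfies g'(t*) = g(t*)/(T + t*).
g'(t) = 0.44·240·t^-0.56. Setting 0.44·240·t^-0.56 = 240·t^0.44/(39.4+t) gives 0.44(39.4+t) = t, so 0.56·t = 0.44×39.4.
t* = 0.44×39.4/0.56 = 30.96 min.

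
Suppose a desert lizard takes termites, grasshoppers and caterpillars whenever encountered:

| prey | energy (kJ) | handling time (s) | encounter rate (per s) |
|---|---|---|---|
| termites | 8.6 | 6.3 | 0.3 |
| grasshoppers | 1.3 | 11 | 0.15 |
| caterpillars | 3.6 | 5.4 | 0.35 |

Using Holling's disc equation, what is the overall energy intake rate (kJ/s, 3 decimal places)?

Energy encountered per unit search time: 0.3×8.6 + 0.15×1.3 + 0.35×3.6 = 4.035 kJ/s.
Handling time per unit search time: 0.3×6.3 + 0.15×11 + 0.35×5.4 = 5.43.
Rate = 4.035/(1 + 5.43) = 0.6275 kJ/s.

0.628 kJ/s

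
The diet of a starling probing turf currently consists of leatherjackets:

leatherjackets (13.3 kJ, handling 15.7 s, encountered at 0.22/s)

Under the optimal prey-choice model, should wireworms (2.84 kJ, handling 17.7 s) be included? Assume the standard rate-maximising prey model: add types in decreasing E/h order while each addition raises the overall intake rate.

Current rate: (0.22×13.3)/(1 + 0.22×15.7) = 0.6569 kJ/s.
wireworms: E/h = 2.84/17.7 = 0.1605 kJ/s.
Since 0.1605 < R, time spent handling wireworms is better spent searching.

No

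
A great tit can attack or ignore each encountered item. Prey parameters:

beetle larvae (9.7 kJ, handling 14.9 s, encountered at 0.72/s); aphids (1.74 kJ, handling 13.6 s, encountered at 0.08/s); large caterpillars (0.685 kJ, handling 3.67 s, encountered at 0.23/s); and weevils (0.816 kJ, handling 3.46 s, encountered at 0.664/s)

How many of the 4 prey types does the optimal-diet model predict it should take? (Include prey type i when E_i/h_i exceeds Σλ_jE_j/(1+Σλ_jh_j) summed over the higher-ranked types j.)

1

Profitabilities (E/h, kJ/s): beetle larvae 0.651, weevils 0.236, large caterpillars 0.187, aphids 0.128. Add prey in this order while the next type's profitability exceeds the intake rate on those already taken.
Rate on top 1: 0.5955. weevils: 0.236 < 0.5955 → exclude; stop.
Optimal diet: beetle larvae — 1 of 4 types.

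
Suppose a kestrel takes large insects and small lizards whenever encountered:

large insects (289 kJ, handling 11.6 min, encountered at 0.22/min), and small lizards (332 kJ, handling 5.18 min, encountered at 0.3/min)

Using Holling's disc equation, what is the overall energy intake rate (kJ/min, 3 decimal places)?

R = Σλ_iE_i / (1 + Σλ_ih_i)
Numerator: 0.22×289 + 0.3×332 = 163.2
Denominator: 1 + 0.22×11.6 + 0.3×5.18 = 5.106
R = 163.2/5.106 = 31.96 kJ/min

31.958 kJ/min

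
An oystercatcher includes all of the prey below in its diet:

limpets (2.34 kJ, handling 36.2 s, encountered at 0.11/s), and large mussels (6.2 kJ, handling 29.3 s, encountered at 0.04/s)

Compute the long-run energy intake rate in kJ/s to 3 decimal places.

0.082 kJ/s

R = Σλ_iE_i / (1 + Σλ_ih_i)
Numerator: 0.11×2.34 + 0.04×6.2 = 0.5054
Denominator: 1 + 0.11×36.2 + 0.04×29.3 = 6.154
R = 0.5054/6.154 = 0.08213 kJ/s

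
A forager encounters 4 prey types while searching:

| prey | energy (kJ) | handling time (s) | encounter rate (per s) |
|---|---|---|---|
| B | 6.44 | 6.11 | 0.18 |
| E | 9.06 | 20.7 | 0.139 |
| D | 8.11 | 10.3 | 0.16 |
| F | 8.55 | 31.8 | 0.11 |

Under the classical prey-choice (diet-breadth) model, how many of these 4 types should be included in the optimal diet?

2

Rank by E/h (kJ/s): B 1.05, D 0.787, E 0.438, F 0.269. Include each in turn until the next type's E/h falls below the running intake rate.
Rate on top 1: 0.5521. D: 0.787 > 0.5521 → include.
Rate on top 2: 0.6555. E: 0.438 < 0.6555 → exclude; stop.
Optimal diet: B, D — 2 of 4 types.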